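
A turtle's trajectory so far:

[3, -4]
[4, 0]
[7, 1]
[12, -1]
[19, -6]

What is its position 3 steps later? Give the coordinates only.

[52, -39]

First differences are [+1, +4], [+3, +1], [+5, -2], [+7, -5]; their common second difference is [+2, -3] (constant acceleration).
step 5: [19, -6] + [+9, -8] → [28, -14]
step 6: [28, -14] + [+11, -11] → [39, -25]
step 7: [39, -25] + [+13, -14] → [52, -39]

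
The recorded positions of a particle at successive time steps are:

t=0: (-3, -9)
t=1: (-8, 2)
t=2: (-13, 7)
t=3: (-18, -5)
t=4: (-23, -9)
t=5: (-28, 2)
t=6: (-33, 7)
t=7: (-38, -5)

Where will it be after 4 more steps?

First: linear, -5 per step → -58 at step 11.
Second: cycles through -9, 2, 7, -5 every 4 steps. Step 11 lands at position 3 of the cycle → -5.

(-58, -5)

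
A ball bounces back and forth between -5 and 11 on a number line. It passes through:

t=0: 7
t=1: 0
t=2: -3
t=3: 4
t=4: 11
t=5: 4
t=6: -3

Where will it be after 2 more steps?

The value travels 7 per step and bounces off the walls at -5 and 11.
  step 7: -3 → 0
  step 8: 0 → 7

7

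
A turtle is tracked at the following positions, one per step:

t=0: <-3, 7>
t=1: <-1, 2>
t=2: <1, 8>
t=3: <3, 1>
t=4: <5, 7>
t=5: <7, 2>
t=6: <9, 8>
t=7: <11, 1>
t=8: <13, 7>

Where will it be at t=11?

The first coordinate changes by +2 each step, so at step 11 it is -3 + 11·(2) = 19.
The second coordinate repeats the cycle [7, 2, 8, 1] with period 4; step 11 mod 4 = 3, giving 1.

<19, 1>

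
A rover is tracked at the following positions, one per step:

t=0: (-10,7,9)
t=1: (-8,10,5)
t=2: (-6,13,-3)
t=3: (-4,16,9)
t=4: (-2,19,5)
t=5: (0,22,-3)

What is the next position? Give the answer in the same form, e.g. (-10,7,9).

First: linear, +2 per step → 2 at step 6.
Second: linear, +3 per step → 25 at step 6.
Third: cycles through 9, 5, -3 every 3 steps. Step 6 lands at position 0 of the cycle → 9.

(2,25,9)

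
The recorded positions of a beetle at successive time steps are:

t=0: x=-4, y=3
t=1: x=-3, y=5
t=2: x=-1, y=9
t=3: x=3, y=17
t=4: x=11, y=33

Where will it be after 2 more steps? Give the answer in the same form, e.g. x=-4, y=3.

Step-to-step displacements: (+1, +2), (+2, +4), (+4, +8), (+8, +16); each is 2× the previous.
step 5: x=11, y=33 + (+16, +32) → x=27, y=65
step 6: x=27, y=65 + (+32, +64) → x=59, y=129

x=59, y=129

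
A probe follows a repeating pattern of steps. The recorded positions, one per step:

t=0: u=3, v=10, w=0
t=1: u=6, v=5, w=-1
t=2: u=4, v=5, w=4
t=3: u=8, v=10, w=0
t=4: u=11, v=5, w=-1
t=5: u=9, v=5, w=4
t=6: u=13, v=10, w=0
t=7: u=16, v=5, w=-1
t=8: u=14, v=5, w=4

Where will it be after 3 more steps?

Step-to-step displacements: (+3,-5,-1), (-2,+0,+5), (+4,+5,-4), (+3,-5,-1), (-2,+0,+5), (+4,+5,-4), (+3,-5,-1), (-2,+0,+5) — a repeating cycle of length 3.
step 9: apply (+4,+5,-4) → u=18, v=10, w=0
step 10: apply (+3,-5,-1) → u=21, v=5, w=-1
step 11: apply (-2,+0,+5) → u=19, v=5, w=4

u=19, v=5, w=4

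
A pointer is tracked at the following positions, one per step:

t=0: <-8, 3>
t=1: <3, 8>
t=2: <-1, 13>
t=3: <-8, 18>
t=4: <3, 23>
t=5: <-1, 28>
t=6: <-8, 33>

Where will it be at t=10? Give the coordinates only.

<3, 53>

The first coordinate repeats the cycle [-8, 3, -1] with period 3; step 10 mod 3 = 1, giving 3.
The second coordinate changes by +5 each step, so at step 10 it is 3 + 10·(5) = 53.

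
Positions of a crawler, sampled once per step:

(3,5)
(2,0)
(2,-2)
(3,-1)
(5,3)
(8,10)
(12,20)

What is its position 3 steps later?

(30,68)

Taking differences between consecutive positions: (-1,-5), (+0,-2), (+1,+1), (+2,+4), (+3,+7), (+4,+10). These grow by (+1,+3) each step.
step 7: (12,20) + (+5,+13) → (17,33)
step 8: (17,33) + (+6,+16) → (23,49)
step 9: (23,49) + (+7,+19) → (30,68)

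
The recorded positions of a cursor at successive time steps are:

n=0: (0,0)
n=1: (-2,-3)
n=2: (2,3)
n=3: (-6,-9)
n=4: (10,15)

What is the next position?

The jumps are (-2,-3), (+4,+6), (-8,-12), (+16,+24) — a geometric progression with ratio -2.
step 5: (10,15) + (-32,-48) → (-22,-33)

(-22,-33)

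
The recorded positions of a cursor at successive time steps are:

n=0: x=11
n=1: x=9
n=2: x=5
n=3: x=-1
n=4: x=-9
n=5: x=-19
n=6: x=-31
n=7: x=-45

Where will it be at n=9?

x=-79

Taking differences between consecutive positions: -2, -4, -6, -8, -10, -12, -14. These grow by -2 each step.
step 8: -45 − 16 → x=-61
step 9: -61 − 18 → x=-79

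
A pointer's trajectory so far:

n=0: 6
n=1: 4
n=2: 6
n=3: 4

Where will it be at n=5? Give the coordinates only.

Step-to-step displacements: -2, +2, -2; each is -1× the previous.
step 4: 4 + 2 → 6
step 5: 6 − 2 → 4

4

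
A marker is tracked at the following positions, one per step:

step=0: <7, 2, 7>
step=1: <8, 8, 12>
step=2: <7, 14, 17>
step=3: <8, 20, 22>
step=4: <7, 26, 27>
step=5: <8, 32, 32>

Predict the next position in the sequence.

<7, 38, 37>

First: cycles through 7, 8 every 2 steps. Step 6 lands at position 0 of the cycle → 7.
Second: linear, +6 per step → 38 at step 6.
Third: linear, +5 per step → 37 at step 6.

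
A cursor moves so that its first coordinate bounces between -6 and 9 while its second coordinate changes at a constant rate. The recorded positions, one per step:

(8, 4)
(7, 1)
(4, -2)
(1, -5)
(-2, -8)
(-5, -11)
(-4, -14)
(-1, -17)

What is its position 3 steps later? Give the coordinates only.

(8, -26)

The first coordinate reflects between -6 and 9, moving 3 per step.
  step 8: -1 → 2
  step 9: 2 → 5
  step 10: 5 → 8
The second coordinate changes by -3 each step: at step 10 it is -26.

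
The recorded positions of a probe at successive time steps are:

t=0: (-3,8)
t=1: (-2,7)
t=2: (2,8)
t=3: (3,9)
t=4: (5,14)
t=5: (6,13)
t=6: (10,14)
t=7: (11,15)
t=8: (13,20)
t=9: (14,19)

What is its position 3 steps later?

Differencing gives (+1,-1), (+4,+1), (+1,+1), (+2,+5), (+1,-1), (+4,+1), (+1,+1), (+2,+5), (+1,-1). This is the pattern (+1,-1), (+4,+1), (+1,+1), (+2,+5) repeated.
step 10: apply (+4,+1) → (18,20)
step 11: apply (+1,+1) → (19,21)
step 12: apply (+2,+5) → (21,26)

(21,26)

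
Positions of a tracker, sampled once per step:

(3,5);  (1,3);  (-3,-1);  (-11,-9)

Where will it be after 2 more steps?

Step-to-step displacements: (-2,-2), (-4,-4), (-8,-8); each is 2× the previous.
step 4: (-11,-9) + (-16,-16) → (-27,-25)
step 5: (-27,-25) + (-32,-32) → (-59,-57)

(-59,-57)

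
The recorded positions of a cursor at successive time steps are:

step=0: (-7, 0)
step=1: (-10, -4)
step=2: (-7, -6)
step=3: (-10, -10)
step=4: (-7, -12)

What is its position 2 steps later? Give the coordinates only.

Differencing gives (-3, -4), (+3, -2), (-3, -4), (+3, -2). This is the pattern (-3, -4), (+3, -2) repeated.
step 5: apply (-3, -4) → (-10, -16)
step 6: apply (+3, -2) → (-7, -18)

(-7, -18)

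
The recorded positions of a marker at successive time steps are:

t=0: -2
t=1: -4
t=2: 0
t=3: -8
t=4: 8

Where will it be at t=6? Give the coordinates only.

40

Step-to-step displacements: -2, +4, -8, +16; each is -2× the previous.
step 5: 8 − 32 → -24
step 6: -24 + 64 → 40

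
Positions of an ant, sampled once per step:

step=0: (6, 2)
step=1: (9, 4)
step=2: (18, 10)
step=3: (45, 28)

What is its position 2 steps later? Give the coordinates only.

Step-to-step displacements: (+3, +2), (+9, +6), (+27, +18); each is 3× the previous.
step 4: (45, 28) + (+81, +54) → (126, 82)
step 5: (126, 82) + (+243, +162) → (369, 244)

(369, 244)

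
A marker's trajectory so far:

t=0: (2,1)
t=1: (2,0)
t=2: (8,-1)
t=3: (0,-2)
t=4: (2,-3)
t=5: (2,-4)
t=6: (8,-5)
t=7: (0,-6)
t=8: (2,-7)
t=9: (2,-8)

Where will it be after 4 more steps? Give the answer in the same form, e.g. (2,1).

The first coordinate repeats the cycle [2, 2, 8, 0] with period 4; step 13 mod 4 = 1, giving 2.
The second coordinate changes by -1 each step, so at step 13 it is 1 + 13·(-1) = -12.

(2,-12)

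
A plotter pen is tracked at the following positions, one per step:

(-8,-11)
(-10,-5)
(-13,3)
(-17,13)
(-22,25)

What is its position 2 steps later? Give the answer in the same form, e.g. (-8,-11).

Taking differences between consecutive positions: (-2,+6), (-3,+8), (-4,+10), (-5,+12). These grow by (-1,+2) each step.
step 5: (-22,25) + (-6,+14) → (-28,39)
step 6: (-28,39) + (-7,+16) → (-35,55)

(-35,55)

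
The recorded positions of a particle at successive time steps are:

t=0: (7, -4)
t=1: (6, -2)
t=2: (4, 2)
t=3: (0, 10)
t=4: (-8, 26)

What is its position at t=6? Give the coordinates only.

Step-to-step displacements: (-1, +2), (-2, +4), (-4, +8), (-8, +16); each is 2× the previous.
step 5: (-8, 26) + (-16, +32) → (-24, 58)
step 6: (-24, 58) + (-32, +64) → (-56, 122)

(-56, 122)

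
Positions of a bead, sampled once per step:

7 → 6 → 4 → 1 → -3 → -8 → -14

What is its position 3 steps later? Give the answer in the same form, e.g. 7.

-38

Taking differences between consecutive positions: -1, -2, -3, -4, -5, -6. These grow by -1 each step.
step 7: -14 − 7 → -21
step 8: -21 − 8 → -29
step 9: -29 − 9 → -38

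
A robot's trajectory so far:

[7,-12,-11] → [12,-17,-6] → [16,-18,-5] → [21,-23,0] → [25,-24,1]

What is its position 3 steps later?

[39,-35,12]

Differencing gives [+5,-5,+5], [+4,-1,+1], [+5,-5,+5], [+4,-1,+1]. This is the pattern [+5,-5,+5], [+4,-1,+1] repeated.
step 5: apply [+5,-5,+5] → [30,-29,6]
step 6: apply [+4,-1,+1] → [34,-30,7]
step 7: apply [+5,-5,+5] → [39,-35,12]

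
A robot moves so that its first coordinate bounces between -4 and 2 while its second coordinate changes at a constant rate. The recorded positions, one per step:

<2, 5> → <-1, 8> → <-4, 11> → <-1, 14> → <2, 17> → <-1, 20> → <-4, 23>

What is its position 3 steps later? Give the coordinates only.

<-1, 32>

The first coordinate reflects between -4 and 2, moving 3 per step.
  step 7: -4 → -1
  step 8: -1 → 2
  step 9: 2 → -1
The second coordinate changes by +3 each step: at step 9 it is 32.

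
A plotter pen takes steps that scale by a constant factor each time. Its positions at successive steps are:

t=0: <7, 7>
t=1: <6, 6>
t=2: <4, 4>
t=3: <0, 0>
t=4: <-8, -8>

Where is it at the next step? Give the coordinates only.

Step-to-step displacements: <-1, -1>, <-2, -2>, <-4, -4>, <-8, -8>; each is 2× the previous.
step 5: <-8, -8> + <-16, -16> → <-24, -24>

<-24, -24>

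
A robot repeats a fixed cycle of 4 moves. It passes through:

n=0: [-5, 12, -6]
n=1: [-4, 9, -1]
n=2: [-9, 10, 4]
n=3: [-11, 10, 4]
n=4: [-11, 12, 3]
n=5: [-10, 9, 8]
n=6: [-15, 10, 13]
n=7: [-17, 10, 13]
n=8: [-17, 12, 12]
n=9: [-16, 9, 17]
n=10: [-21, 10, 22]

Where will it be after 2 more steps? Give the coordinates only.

Differencing gives [+1, -3, +5], [-5, +1, +5], [-2, +0, +0], [+0, +2, -1], [+1, -3, +5], [-5, +1, +5], [-2, +0, +0], [+0, +2, -1], [+1, -3, +5], [-5, +1, +5]. This is the pattern [+1, -3, +5], [-5, +1, +5], [-2, +0, +0], [+0, +2, -1] repeated.
step 11: apply [-2, +0, +0] → [-23, 10, 22]
step 12: apply [+0, +2, -1] → [-23, 12, 21]

[-23, 12, 21]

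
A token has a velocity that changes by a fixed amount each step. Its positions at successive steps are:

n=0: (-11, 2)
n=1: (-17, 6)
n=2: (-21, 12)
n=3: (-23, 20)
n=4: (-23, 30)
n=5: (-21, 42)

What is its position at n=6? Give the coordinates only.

First differences are (-6, +4), (-4, +6), (-2, +8), (+0, +10), (+2, +12); their common second difference is (+2, +2) (constant acceleration).
step 6: (-21, 42) + (+4, +14) → (-17, 56)

(-17, 56)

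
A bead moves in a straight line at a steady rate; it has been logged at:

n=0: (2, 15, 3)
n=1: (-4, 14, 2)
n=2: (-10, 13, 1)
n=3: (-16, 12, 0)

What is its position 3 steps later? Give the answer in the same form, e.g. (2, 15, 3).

(-34, 9, -3)

Constant displacement of (-6, -1, -1) per step.
step 4: (-16, 12, 0) + (-6, -1, -1) → (-22, 11, -1)
step 5: (-22, 11, -1) + (-6, -1, -1) → (-28, 10, -2)
step 6: (-28, 10, -2) + (-6, -1, -1) → (-34, 9, -3)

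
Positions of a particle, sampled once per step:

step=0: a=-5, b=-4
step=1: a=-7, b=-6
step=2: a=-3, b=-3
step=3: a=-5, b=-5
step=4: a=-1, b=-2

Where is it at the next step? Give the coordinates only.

a=-3, b=-4

Differencing gives (-2, -2), (+4, +3), (-2, -2), (+4, +3). This is the pattern (-2, -2), (+4, +3) repeated.
step 5: apply (-2, -2) → a=-3, b=-4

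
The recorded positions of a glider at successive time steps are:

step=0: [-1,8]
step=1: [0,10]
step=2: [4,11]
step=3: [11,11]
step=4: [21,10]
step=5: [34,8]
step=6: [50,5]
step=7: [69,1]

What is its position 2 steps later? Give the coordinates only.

[116,-10]

Successive displacements: [+1,+2], [+4,+1], [+7,+0], [+10,-1], [+13,-2], [+16,-3], [+19,-4] — each changes by [+3,-1].
step 8: [69,1] + [+22,-5] → [91,-4]
step 9: [91,-4] + [+25,-6] → [116,-10]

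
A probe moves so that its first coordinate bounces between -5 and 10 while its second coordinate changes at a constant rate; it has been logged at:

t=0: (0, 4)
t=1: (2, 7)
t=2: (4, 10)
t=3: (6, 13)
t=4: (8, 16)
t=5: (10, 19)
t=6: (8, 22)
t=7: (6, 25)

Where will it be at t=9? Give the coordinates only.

The first coordinate travels 2 per step and bounces off the walls at -5 and 10.
  step 8: 6 → 4
  step 9: 4 → 2
The second coordinate changes by +3 each step: at step 9 it is 31.

(2, 31)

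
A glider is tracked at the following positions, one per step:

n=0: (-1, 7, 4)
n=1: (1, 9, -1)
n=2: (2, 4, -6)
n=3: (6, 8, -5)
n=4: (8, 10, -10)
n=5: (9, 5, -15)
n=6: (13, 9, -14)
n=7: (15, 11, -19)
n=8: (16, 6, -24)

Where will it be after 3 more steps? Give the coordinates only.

Step-to-step displacements: (+2, +2, -5), (+1, -5, -5), (+4, +4, +1), (+2, +2, -5), (+1, -5, -5), (+4, +4, +1), (+2, +2, -5), (+1, -5, -5) — a repeating cycle of length 3.
step 9: apply (+4, +4, +1) → (20, 10, -23)
step 10: apply (+2, +2, -5) → (22, 12, -28)
step 11: apply (+1, -5, -5) → (23, 7, -33)

(23, 7, -33)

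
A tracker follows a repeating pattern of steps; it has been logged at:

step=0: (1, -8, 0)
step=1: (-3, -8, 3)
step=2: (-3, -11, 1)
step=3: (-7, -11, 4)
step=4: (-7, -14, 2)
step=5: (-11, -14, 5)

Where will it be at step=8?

Step-to-step displacements: (-4, +0, +3), (+0, -3, -2), (-4, +0, +3), (+0, -3, -2), (-4, +0, +3) — a repeating cycle of length 2.
step 6: apply (+0, -3, -2) → (-11, -17, 3)
step 7: apply (-4, +0, +3) → (-15, -17, 6)
step 8: apply (+0, -3, -2) → (-15, -20, 4)

(-15, -20, 4)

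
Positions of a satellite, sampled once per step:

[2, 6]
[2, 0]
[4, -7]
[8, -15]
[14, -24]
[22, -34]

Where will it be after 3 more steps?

First differences are [+0, -6], [+2, -7], [+4, -8], [+6, -9], [+8, -10]; their common second difference is [+2, -1] (constant acceleration).
step 6: [22, -34] + [+10, -11] → [32, -45]
step 7: [32, -45] + [+12, -12] → [44, -57]
step 8: [44, -57] + [+14, -13] → [58, -70]

[58, -70]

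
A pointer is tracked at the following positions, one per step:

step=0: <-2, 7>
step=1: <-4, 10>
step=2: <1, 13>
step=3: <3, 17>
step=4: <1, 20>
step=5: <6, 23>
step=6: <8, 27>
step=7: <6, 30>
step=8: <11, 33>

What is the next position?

The moves between consecutive positions are <-2, +3>, <+5, +3>, <+2, +4>, <-2, +3>, <+5, +3>, <+2, +4>, <-2, +3>, <+5, +3>; they repeat the 3-cycle [<-2, +3>, <+5, +3>, <+2, +4>].
step 9: apply <+2, +4> → <13, 37>

<13, 37>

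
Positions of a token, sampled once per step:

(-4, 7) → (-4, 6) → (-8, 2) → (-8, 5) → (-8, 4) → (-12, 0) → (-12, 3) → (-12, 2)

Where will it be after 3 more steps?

(-16, 0)

Step-to-step displacements: (+0, -1), (-4, -4), (+0, +3), (+0, -1), (-4, -4), (+0, +3), (+0, -1) — a repeating cycle of length 3.
step 8: apply (-4, -4) → (-16, -2)
step 9: apply (+0, +3) → (-16, 1)
step 10: apply (+0, -1) → (-16, 0)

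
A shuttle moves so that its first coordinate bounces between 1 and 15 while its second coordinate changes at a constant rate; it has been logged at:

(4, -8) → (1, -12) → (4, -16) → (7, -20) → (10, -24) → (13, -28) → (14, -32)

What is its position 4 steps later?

(2, -48)

The first coordinate travels 3 per step and bounces off the walls at 1 and 15.
  step 7: 14 → 11
  step 8: 11 → 8
  step 9: 8 → 5
  step 10: 5 → 2
The second coordinate changes by -4 each step: at step 10 it is -48.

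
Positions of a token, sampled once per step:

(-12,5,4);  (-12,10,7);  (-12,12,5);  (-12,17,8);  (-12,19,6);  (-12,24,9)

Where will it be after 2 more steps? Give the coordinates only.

(-12,31,10)

Differencing gives (+0,+5,+3), (+0,+2,-2), (+0,+5,+3), (+0,+2,-2), (+0,+5,+3). This is the pattern (+0,+5,+3), (+0,+2,-2) repeated.
step 6: apply (+0,+2,-2) → (-12,26,7)
step 7: apply (+0,+5,+3) → (-12,31,10)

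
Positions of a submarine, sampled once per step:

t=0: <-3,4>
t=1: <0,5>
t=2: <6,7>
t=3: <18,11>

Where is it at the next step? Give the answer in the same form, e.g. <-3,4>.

Step-to-step displacements: <+3,+1>, <+6,+2>, <+12,+4>; each is 2× the previous.
step 4: <18,11> + <+24,+8> → <42,19>

<42,19>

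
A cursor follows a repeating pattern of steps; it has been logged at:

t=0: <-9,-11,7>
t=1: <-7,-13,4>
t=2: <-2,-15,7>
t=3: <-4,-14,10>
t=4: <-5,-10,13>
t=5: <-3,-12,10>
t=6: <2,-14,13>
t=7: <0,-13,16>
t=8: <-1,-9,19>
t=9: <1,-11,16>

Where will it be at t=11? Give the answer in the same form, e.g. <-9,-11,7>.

<4,-12,22>

The moves between consecutive positions are <+2,-2,-3>, <+5,-2,+3>, <-2,+1,+3>, <-1,+4,+3>, <+2,-2,-3>, <+5,-2,+3>, <-2,+1,+3>, <-1,+4,+3>, <+2,-2,-3>; they repeat the 4-cycle [<+2,-2,-3>, <+5,-2,+3>, <-2,+1,+3>, <-1,+4,+3>].
step 10: apply <+5,-2,+3> → <6,-13,19>
step 11: apply <-2,+1,+3> → <4,-12,22>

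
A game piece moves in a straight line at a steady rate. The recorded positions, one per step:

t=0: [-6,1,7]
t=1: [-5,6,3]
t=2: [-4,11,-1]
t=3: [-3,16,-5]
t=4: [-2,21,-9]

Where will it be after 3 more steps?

[1,36,-21]

Constant displacement of [+1,+5,-4] per step.
step 5: [-2,21,-9] + [+1,+5,-4] → [-1,26,-13]
step 6: [-1,26,-13] + [+1,+5,-4] → [0,31,-17]
step 7: [0,31,-17] + [+1,+5,-4] → [1,36,-21]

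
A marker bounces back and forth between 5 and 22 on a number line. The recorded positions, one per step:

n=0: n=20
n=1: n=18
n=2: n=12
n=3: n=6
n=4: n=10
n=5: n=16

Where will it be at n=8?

n=10

The value reflects between 5 and 22, moving 6 per step.
  step 6: 16 → 22
  step 7: 22 → 16
  step 8: 16 → 10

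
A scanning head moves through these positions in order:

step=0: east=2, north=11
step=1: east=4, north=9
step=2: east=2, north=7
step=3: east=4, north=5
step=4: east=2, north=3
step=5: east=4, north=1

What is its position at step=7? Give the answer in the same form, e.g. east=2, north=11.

east=4, north=-3

East: cycles through 2, 4 every 2 steps. Step 7 lands at position 1 of the cycle → 4.
North: linear, -2 per step → -3 at step 7.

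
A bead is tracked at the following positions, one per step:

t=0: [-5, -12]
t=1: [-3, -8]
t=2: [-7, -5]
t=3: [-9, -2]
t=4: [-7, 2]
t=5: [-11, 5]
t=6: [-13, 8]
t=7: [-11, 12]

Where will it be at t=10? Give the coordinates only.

Step-to-step displacements: [+2, +4], [-4, +3], [-2, +3], [+2, +4], [-4, +3], [-2, +3], [+2, +4] — a repeating cycle of length 3.
step 8: apply [-4, +3] → [-15, 15]
step 9: apply [-2, +3] → [-17, 18]
step 10: apply [+2, +4] → [-15, 22]

[-15, 22]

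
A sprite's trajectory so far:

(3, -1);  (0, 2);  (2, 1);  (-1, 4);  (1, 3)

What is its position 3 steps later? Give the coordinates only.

(-3, 8)

Differencing gives (-3, +3), (+2, -1), (-3, +3), (+2, -1). This is the pattern (-3, +3), (+2, -1) repeated.
step 5: apply (-3, +3) → (-2, 6)
step 6: apply (+2, -1) → (0, 5)
step 7: apply (-3, +3) → (-3, 8)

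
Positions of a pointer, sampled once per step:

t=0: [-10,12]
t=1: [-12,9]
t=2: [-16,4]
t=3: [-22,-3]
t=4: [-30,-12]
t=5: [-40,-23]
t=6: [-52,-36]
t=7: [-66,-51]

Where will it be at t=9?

Taking differences between consecutive positions: [-2,-3], [-4,-5], [-6,-7], [-8,-9], [-10,-11], [-12,-13], [-14,-15]. These grow by [-2,-2] each step.
step 8: [-66,-51] + [-16,-17] → [-82,-68]
step 9: [-82,-68] + [-18,-19] → [-100,-87]

[-100,-87]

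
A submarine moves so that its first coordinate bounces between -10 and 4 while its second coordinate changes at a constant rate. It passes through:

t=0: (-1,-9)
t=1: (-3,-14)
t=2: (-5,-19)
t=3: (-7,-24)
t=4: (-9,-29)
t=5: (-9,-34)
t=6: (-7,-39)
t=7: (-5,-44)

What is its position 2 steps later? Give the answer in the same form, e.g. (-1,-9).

(-1,-54)

The first coordinate reflects between -10 and 4, moving 2 per step.
  step 8: -5 → -3
  step 9: -3 → -1
The second coordinate changes by -5 each step: at step 9 it is -54.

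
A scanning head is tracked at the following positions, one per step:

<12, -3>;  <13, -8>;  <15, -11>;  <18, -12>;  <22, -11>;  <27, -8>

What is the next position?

<33, -3>

Successive displacements: <+1, -5>, <+2, -3>, <+3, -1>, <+4, +1>, <+5, +3> — each changes by <+1, +2>.
step 6: <27, -8> + <+6, +5> → <33, -3>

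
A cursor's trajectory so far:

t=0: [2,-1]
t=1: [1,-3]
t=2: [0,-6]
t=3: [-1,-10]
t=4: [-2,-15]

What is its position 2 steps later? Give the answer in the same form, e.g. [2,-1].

Taking differences between consecutive positions: [-1,-2], [-1,-3], [-1,-4], [-1,-5]. These grow by [+0,-1] each step.
step 5: [-2,-15] + [-1,-6] → [-3,-21]
step 6: [-3,-21] + [-1,-7] → [-4,-28]

[-4,-28]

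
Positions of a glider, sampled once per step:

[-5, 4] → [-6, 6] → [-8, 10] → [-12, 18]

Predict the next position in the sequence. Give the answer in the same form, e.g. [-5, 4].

Step-to-step displacements: [-1, +2], [-2, +4], [-4, +8]; each is 2× the previous.
step 4: [-12, 18] + [-8, +16] → [-20, 34]

[-20, 34]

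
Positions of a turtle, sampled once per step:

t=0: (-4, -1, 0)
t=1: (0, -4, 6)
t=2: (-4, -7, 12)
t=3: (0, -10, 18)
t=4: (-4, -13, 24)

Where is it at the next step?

The first coordinate repeats the cycle [-4, 0] with period 2; step 5 mod 2 = 1, giving 0.
The second coordinate changes by -3 each step, so at step 5 it is -1 + 5·(-3) = -16.
The third coordinate changes by +6 each step, so at step 5 it is 0 + 5·(6) = 30.

(0, -16, 30)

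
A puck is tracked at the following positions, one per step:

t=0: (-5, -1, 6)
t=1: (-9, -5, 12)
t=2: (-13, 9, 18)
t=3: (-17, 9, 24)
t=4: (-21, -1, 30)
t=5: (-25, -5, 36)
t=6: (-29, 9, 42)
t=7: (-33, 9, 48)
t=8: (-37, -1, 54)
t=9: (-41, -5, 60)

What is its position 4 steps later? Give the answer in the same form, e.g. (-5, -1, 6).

(-57, -5, 84)

First: linear, -4 per step → -57 at step 13.
Second: cycles through -1, -5, 9, 9 every 4 steps. Step 13 lands at position 1 of the cycle → -5.
Third: linear, +6 per step → 84 at step 13.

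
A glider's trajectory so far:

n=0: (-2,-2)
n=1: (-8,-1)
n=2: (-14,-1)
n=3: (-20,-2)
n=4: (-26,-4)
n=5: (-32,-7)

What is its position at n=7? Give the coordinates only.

Taking differences between consecutive positions: (-6,+1), (-6,+0), (-6,-1), (-6,-2), (-6,-3). These grow by (+0,-1) each step.
step 6: (-32,-7) + (-6,-4) → (-38,-11)
step 7: (-38,-11) + (-6,-5) → (-44,-16)

(-44,-16)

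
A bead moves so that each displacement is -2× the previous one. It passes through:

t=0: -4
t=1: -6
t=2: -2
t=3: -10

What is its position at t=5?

Step-to-step displacements: -2, +4, -8; each is -2× the previous.
step 4: -10 + 16 → 6
step 5: 6 − 32 → -26

-26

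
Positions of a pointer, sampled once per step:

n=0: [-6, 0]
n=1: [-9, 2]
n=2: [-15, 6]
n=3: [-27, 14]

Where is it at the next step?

Consecutive displacements [-3, +2], [-6, +4], [-12, +8] scale by a factor of 2 each step.
step 4: [-27, 14] + [-24, +16] → [-51, 30]

[-51, 30]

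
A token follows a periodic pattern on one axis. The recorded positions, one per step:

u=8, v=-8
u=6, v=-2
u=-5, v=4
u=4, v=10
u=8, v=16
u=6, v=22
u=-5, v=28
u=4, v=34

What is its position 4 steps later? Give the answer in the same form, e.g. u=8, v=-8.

U: cycles through 8, 6, -5, 4 every 4 steps. Step 11 lands at position 3 of the cycle → 4.
V: linear, +6 per step → 58 at step 11.

u=4, v=58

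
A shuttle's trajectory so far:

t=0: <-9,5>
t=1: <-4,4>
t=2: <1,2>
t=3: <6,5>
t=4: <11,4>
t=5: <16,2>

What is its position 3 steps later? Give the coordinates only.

First: linear, +5 per step → 31 at step 8.
Second: cycles through 5, 4, 2 every 3 steps. Step 8 lands at position 2 of the cycle → 2.

<31,2>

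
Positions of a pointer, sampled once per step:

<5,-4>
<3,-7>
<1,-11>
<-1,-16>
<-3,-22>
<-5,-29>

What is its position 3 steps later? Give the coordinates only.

Successive displacements: <-2,-3>, <-2,-4>, <-2,-5>, <-2,-6>, <-2,-7> — each changes by <+0,-1>.
step 6: <-5,-29> + <-2,-8> → <-7,-37>
step 7: <-7,-37> + <-2,-9> → <-9,-46>
step 8: <-9,-46> + <-2,-10> → <-11,-56>

<-11,-56>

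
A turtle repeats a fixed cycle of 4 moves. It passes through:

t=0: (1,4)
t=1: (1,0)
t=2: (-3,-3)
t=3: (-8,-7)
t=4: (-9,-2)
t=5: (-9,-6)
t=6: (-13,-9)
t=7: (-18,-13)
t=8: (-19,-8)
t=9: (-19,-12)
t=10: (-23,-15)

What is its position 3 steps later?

(-29,-18)

Step-to-step displacements: (+0,-4), (-4,-3), (-5,-4), (-1,+5), (+0,-4), (-4,-3), (-5,-4), (-1,+5), (+0,-4), (-4,-3) — a repeating cycle of length 4.
step 11: apply (-5,-4) → (-28,-19)
step 12: apply (-1,+5) → (-29,-14)
step 13: apply (+0,-4) → (-29,-18)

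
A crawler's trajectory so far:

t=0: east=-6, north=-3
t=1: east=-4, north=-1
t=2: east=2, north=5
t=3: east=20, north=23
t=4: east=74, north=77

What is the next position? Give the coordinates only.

east=236, north=239

Consecutive displacements (+2, +2), (+6, +6), (+18, +18), (+54, +54) scale by a factor of 3 each step.
step 5: east=74, north=77 + (+162, +162) → east=236, north=239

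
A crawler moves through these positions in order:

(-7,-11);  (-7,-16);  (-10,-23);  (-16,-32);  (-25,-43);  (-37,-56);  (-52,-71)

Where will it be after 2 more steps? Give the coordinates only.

Successive displacements: (+0,-5), (-3,-7), (-6,-9), (-9,-11), (-12,-13), (-15,-15) — each changes by (-3,-2).
step 7: (-52,-71) + (-18,-17) → (-70,-88)
step 8: (-70,-88) + (-21,-19) → (-91,-107)

(-91,-107)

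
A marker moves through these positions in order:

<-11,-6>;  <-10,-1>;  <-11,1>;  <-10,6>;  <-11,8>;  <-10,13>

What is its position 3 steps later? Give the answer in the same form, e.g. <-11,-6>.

<-11,22>

Differencing gives <+1,+5>, <-1,+2>, <+1,+5>, <-1,+2>, <+1,+5>. This is the pattern <+1,+5>, <-1,+2> repeated.
step 6: apply <-1,+2> → <-11,15>
step 7: apply <+1,+5> → <-10,20>
step 8: apply <-1,+2> → <-11,22>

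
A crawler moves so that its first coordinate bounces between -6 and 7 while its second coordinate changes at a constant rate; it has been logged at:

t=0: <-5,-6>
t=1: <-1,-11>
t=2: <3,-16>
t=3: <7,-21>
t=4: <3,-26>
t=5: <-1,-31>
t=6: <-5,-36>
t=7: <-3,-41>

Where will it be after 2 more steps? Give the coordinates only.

<5,-51>

The first coordinate travels 4 per step and bounces off the walls at -6 and 7.
  step 8: -3 → 1
  step 9: 1 → 5
The second coordinate changes by -5 each step: at step 9 it is -51.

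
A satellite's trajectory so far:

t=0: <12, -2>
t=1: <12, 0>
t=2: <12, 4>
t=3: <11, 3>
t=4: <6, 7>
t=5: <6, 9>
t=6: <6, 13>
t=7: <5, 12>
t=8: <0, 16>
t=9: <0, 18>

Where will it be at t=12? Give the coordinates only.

Differencing gives <+0, +2>, <+0, +4>, <-1, -1>, <-5, +4>, <+0, +2>, <+0, +4>, <-1, -1>, <-5, +4>, <+0, +2>. This is the pattern <+0, +2>, <+0, +4>, <-1, -1>, <-5, +4> repeated.
step 10: apply <+0, +4> → <0, 22>
step 11: apply <-1, -1> → <-1, 21>
step 12: apply <-5, +4> → <-6, 25>

<-6, 25>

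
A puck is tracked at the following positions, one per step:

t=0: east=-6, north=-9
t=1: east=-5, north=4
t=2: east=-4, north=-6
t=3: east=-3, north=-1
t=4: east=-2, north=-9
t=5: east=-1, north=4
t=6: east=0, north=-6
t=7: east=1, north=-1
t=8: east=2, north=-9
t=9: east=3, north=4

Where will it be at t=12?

East: linear, +1 per step → 6 at step 12.
North: cycles through -9, 4, -6, -1 every 4 steps. Step 12 lands at position 0 of the cycle → -9.

east=6, north=-9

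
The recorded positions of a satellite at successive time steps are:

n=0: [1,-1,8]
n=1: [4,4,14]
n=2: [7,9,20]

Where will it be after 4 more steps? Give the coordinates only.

[19,29,44]

The position changes by [+3,+5,+6] every step.
step 3: [7,9,20] + [+3,+5,+6] → [10,14,26]
step 4: [10,14,26] + [+3,+5,+6] → [13,19,32]
step 5: [13,19,32] + [+3,+5,+6] → [16,24,38]
step 6: [16,24,38] + [+3,+5,+6] → [19,29,44]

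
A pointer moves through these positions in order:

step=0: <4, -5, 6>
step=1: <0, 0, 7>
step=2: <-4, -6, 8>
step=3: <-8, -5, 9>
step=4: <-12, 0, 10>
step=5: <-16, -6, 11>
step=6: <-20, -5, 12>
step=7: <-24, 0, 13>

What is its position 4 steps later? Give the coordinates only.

<-40, -6, 17>

First: linear, -4 per step → -40 at step 11.
Second: cycles through -5, 0, -6 every 3 steps. Step 11 lands at position 2 of the cycle → -6.
Third: linear, +1 per step → 17 at step 11.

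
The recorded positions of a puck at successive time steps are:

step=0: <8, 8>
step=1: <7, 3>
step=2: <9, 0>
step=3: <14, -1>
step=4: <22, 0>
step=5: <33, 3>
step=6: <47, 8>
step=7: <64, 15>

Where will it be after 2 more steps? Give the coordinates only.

Taking differences between consecutive positions: <-1, -5>, <+2, -3>, <+5, -1>, <+8, +1>, <+11, +3>, <+14, +5>, <+17, +7>. These grow by <+3, +2> each step.
step 8: <64, 15> + <+20, +9> → <84, 24>
step 9: <84, 24> + <+23, +11> → <107, 35>

<107, 35>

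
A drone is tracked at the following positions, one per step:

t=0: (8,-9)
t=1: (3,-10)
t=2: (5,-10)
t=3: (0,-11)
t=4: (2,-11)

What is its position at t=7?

(-6,-13)

Step-to-step displacements: (-5,-1), (+2,+0), (-5,-1), (+2,+0) — a repeating cycle of length 2.
step 5: apply (-5,-1) → (-3,-12)
step 6: apply (+2,+0) → (-1,-12)
step 7: apply (-5,-1) → (-6,-13)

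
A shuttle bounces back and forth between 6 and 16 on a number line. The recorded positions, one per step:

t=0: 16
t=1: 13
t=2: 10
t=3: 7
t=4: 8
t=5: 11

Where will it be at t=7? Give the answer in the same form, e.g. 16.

The value travels 3 per step and bounces off the walls at 6 and 16.
  step 6: 11 → 14
  step 7: 14 → 15

15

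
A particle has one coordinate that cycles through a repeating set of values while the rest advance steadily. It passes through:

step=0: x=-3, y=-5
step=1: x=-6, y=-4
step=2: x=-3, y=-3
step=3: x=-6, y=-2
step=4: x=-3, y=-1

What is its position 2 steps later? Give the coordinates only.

x=-3, y=1

The x coordinate repeats the cycle [-3, -6] with period 2; step 6 mod 2 = 0, giving -3.
The y coordinate changes by +1 each step, so at step 6 it is -5 + 6·(1) = 1.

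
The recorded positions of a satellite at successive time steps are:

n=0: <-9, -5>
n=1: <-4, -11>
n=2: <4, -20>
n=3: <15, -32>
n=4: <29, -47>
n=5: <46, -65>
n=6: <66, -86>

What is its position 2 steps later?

<115, -137>

Successive displacements: <+5, -6>, <+8, -9>, <+11, -12>, <+14, -15>, <+17, -18>, <+20, -21> — each changes by <+3, -3>.
step 7: <66, -86> + <+23, -24> → <89, -110>
step 8: <89, -110> + <+26, -27> → <115, -137>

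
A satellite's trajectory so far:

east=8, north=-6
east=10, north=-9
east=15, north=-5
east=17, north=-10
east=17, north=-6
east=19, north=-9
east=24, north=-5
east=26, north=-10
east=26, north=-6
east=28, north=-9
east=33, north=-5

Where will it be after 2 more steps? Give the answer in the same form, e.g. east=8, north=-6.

Step-to-step displacements: (+2, -3), (+5, +4), (+2, -5), (+0, +4), (+2, -3), (+5, +4), (+2, -5), (+0, +4), (+2, -3), (+5, +4) — a repeating cycle of length 4.
step 11: apply (+2, -5) → east=35, north=-10
step 12: apply (+0, +4) → east=35, north=-6

east=35, north=-6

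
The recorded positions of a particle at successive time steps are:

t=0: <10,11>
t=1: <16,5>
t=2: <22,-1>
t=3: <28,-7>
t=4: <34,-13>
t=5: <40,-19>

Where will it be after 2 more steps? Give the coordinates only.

<52,-31>

Each step adds <+6,-6> to the position.
step 6: <40,-19> + <+6,-6> → <46,-25>
step 7: <46,-25> + <+6,-6> → <52,-31>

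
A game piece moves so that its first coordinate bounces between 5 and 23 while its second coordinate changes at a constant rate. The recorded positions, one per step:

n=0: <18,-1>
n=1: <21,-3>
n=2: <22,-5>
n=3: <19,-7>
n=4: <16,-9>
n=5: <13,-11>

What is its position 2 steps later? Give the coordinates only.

<7,-15>

The first coordinate reflects between 5 and 23, moving 3 per step.
  step 6: 13 → 10
  step 7: 10 → 7
The second coordinate changes by -2 each step: at step 7 it is -15.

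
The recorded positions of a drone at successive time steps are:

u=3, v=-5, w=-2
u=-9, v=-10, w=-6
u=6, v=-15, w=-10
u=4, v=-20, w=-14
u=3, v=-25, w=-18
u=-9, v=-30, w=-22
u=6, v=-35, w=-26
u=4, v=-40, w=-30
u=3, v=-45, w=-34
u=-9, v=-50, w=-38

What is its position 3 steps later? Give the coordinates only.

The u coordinate repeats the cycle [3, -9, 6, 4] with period 4; step 12 mod 4 = 0, giving 3.
The v coordinate changes by -5 each step, so at step 12 it is -5 + 12·(-5) = -65.
The w coordinate changes by -4 each step, so at step 12 it is -2 + 12·(-4) = -50.

u=3, v=-65, w=-50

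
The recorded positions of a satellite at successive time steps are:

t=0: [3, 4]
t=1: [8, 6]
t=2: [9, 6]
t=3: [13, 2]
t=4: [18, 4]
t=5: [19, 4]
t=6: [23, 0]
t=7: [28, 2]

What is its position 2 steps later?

[33, -2]

The moves between consecutive positions are [+5, +2], [+1, +0], [+4, -4], [+5, +2], [+1, +0], [+4, -4], [+5, +2]; they repeat the 3-cycle [[+5, +2], [+1, +0], [+4, -4]].
step 8: apply [+1, +0] → [29, 2]
step 9: apply [+4, -4] → [33, -2]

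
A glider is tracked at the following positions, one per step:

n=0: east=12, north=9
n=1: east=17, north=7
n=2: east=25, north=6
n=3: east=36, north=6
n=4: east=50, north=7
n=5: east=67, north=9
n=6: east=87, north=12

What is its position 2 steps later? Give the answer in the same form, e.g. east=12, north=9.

Successive displacements: (+5, -2), (+8, -1), (+11, +0), (+14, +1), (+17, +2), (+20, +3) — each changes by (+3, +1).
step 7: east=87, north=12 + (+23, +4) → east=110, north=16
step 8: east=110, north=16 + (+26, +5) → east=136, north=21

east=136, north=21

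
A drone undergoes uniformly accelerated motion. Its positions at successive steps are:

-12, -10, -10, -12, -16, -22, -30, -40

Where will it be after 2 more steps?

-66

Successive displacements: +2, +0, -2, -4, -6, -8, -10 — each changes by -2.
step 8: -40 − 12 → -52
step 9: -52 − 14 → -66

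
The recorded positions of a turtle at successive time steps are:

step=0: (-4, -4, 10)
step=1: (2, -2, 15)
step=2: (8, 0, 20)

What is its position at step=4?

The position changes by (+6, +2, +5) every step.
step 3: (8, 0, 20) + (+6, +2, +5) → (14, 2, 25)
step 4: (14, 2, 25) + (+6, +2, +5) → (20, 4, 30)

(20, 4, 30)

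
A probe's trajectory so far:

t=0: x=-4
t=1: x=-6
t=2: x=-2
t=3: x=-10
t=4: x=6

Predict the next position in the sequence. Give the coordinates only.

x=-26

The jumps are -2, +4, -8, +16 — a geometric progression with ratio -2.
step 5: 6 − 32 → x=-26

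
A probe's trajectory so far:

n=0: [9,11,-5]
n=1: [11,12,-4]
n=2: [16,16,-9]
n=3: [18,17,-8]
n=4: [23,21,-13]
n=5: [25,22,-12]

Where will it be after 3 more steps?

[37,31,-21]

Differencing gives [+2,+1,+1], [+5,+4,-5], [+2,+1,+1], [+5,+4,-5], [+2,+1,+1]. This is the pattern [+2,+1,+1], [+5,+4,-5] repeated.
step 6: apply [+5,+4,-5] → [30,26,-17]
step 7: apply [+2,+1,+1] → [32,27,-16]
step 8: apply [+5,+4,-5] → [37,31,-21]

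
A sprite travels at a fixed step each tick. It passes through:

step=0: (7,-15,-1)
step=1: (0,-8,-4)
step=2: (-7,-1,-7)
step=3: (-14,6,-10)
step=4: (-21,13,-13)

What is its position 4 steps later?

(-49,41,-25)

The position changes by (-7,+7,-3) every step.
step 5: (-21,13,-13) + (-7,+7,-3) → (-28,20,-16)
step 6: (-28,20,-16) + (-7,+7,-3) → (-35,27,-19)
step 7: (-35,27,-19) + (-7,+7,-3) → (-42,34,-22)
step 8: (-42,34,-22) + (-7,+7,-3) → (-49,41,-25)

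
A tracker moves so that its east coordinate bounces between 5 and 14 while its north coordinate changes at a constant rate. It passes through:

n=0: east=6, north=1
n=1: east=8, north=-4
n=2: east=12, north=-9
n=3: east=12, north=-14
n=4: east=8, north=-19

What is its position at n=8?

east=10, north=-39

The east coordinate travels 4 per step and bounces off the walls at 5 and 14.
  step 5: 8 → 6
  step 6: 6 → 10
  step 7: 10 → 14
  step 8: 14 → 10
The north coordinate changes by -5 each step: at step 8 it is -39.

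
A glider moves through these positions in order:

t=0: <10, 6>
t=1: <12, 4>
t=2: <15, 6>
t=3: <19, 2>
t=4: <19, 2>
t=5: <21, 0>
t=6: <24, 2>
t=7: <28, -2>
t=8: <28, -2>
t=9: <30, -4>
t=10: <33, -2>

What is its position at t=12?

Differencing gives <+2, -2>, <+3, +2>, <+4, -4>, <+0, +0>, <+2, -2>, <+3, +2>, <+4, -4>, <+0, +0>, <+2, -2>, <+3, +2>. This is the pattern <+2, -2>, <+3, +2>, <+4, -4>, <+0, +0> repeated.
step 11: apply <+4, -4> → <37, -6>
step 12: apply <+0, +0> → <37, -6>

<37, -6>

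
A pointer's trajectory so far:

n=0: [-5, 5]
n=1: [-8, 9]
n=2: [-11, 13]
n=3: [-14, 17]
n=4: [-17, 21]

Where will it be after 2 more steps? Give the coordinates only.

[-23, 29]

Each step adds [-3, +4] to the position.
step 5: [-17, 21] + [-3, +4] → [-20, 25]
step 6: [-20, 25] + [-3, +4] → [-23, 29]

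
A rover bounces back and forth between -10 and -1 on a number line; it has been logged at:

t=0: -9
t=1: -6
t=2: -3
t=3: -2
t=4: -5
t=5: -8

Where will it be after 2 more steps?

The value travels 3 per step and bounces off the walls at -10 and -1.
  step 6: -8 → -9
  step 7: -9 → -6

-6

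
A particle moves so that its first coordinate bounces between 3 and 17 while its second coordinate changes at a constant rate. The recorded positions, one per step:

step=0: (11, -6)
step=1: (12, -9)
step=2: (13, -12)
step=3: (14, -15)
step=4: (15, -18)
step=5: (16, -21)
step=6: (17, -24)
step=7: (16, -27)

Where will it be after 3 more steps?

(13, -36)

The first coordinate reflects between 3 and 17, moving 1 per step.
  step 8: 16 → 15
  step 9: 15 → 14
  step 10: 14 → 13
The second coordinate changes by -3 each step: at step 10 it is -36.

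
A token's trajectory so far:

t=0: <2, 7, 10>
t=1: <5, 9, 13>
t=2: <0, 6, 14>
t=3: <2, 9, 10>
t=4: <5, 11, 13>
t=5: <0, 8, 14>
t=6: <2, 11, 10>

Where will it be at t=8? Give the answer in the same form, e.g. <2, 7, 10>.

<0, 10, 14>

Differencing gives <+3, +2, +3>, <-5, -3, +1>, <+2, +3, -4>, <+3, +2, +3>, <-5, -3, +1>, <+2, +3, -4>. This is the pattern <+3, +2, +3>, <-5, -3, +1>, <+2, +3, -4> repeated.
step 7: apply <+3, +2, +3> → <5, 13, 13>
step 8: apply <-5, -3, +1> → <0, 10, 14>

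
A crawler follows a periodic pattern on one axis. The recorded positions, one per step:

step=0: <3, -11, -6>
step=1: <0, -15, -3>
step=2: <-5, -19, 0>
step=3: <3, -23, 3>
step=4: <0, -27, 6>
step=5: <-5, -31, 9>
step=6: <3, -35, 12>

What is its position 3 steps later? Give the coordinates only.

The first coordinate repeats the cycle [3, 0, -5] with period 3; step 9 mod 3 = 0, giving 3.
The second coordinate changes by -4 each step, so at step 9 it is -11 + 9·(-4) = -47.
The third coordinate changes by +3 each step, so at step 9 it is -6 + 9·(3) = 21.

<3, -47, 21>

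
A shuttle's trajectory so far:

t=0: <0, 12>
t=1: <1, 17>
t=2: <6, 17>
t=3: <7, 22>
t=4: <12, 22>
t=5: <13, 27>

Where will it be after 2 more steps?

The moves between consecutive positions are <+1, +5>, <+5, +0>, <+1, +5>, <+5, +0>, <+1, +5>; they repeat the 2-cycle [<+1, +5>, <+5, +0>].
step 6: apply <+5, +0> → <18, 27>
step 7: apply <+1, +5> → <19, 32>

<19, 32>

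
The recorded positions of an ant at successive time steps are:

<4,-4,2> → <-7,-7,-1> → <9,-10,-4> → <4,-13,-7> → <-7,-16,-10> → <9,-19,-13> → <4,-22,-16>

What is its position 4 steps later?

First: cycles through 4, -7, 9 every 3 steps. Step 10 lands at position 1 of the cycle → -7.
Second: linear, -3 per step → -34 at step 10.
Third: linear, -3 per step → -28 at step 10.

<-7,-34,-28>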